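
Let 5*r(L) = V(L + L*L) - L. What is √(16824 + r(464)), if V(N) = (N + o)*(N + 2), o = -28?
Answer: 4*√581835643 ≈ 96485.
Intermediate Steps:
V(N) = (-28 + N)*(2 + N) (V(N) = (N - 28)*(N + 2) = (-28 + N)*(2 + N))
r(L) = -56/5 - 27*L/5 - 26*L²/5 + (L + L²)²/5 (r(L) = ((-56 + (L + L*L)² - 26*(L + L*L)) - L)/5 = ((-56 + (L + L²)² - 26*(L + L²)) - L)/5 = ((-56 + (L + L²)² + (-26*L - 26*L²)) - L)/5 = ((-56 + (L + L²)² - 26*L - 26*L²) - L)/5 = (-56 + (L + L²)² - 27*L - 26*L²)/5 = -56/5 - 27*L/5 - 26*L²/5 + (L + L²)²/5)
√(16824 + r(464)) = √(16824 + (-56/5 - ⅕*464 - 26/5*464*(1 + 464) + (⅕)*464²*(1 + 464)²)) = √(16824 + (-56/5 - 464/5 - 26/5*464*465 + (⅕)*215296*465²)) = √(16824 + (-56/5 - 464/5 - 1121952 + (⅕)*215296*216225)) = √(16824 + (-56/5 - 464/5 - 1121952 + 9310475520)) = √(16824 + 9309353464) = √9309370288 = 4*√581835643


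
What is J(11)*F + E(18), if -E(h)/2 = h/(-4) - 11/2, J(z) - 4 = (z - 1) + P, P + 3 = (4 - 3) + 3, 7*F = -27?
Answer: -265/7 ≈ -37.857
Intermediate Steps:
F = -27/7 (F = (1/7)*(-27) = -27/7 ≈ -3.8571)
P = 1 (P = -3 + ((4 - 3) + 3) = -3 + (1 + 3) = -3 + 4 = 1)
J(z) = 4 + z (J(z) = 4 + ((z - 1) + 1) = 4 + ((-1 + z) + 1) = 4 + z)
E(h) = 11 + h/2 (E(h) = -2*(h/(-4) - 11/2) = -2*(h*(-1/4) - 11*1/2) = -2*(-h/4 - 11/2) = -2*(-11/2 - h/4) = 11 + h/2)
J(11)*F + E(18) = (4 + 11)*(-27/7) + (11 + (1/2)*18) = 15*(-27/7) + (11 + 9) = -405/7 + 20 = -265/7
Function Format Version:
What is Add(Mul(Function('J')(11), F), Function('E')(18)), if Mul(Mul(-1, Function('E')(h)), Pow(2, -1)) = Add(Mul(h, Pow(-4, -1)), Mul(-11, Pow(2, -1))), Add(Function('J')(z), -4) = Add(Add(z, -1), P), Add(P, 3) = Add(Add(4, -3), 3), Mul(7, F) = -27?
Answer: Rational(-265, 7) ≈ -37.857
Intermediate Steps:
F = Rational(-27, 7) (F = Mul(Rational(1, 7), -27) = Rational(-27, 7) ≈ -3.8571)
P = 1 (P = Add(-3, Add(Add(4, -3), 3)) = Add(-3, Add(1, 3)) = Add(-3, 4) = 1)
Function('J')(z) = Add(4, z) (Function('J')(z) = Add(4, Add(Add(z, -1), 1)) = Add(4, Add(Add(-1, z), 1)) = Add(4, z))
Function('E')(h) = Add(11, Mul(Rational(1, 2), h)) (Function('E')(h) = Mul(-2, Add(Mul(h, Pow(-4, -1)), Mul(-11, Pow(2, -1)))) = Mul(-2, Add(Mul(h, Rational(-1, 4)), Mul(-11, Rational(1, 2)))) = Mul(-2, Add(Mul(Rational(-1, 4), h), Rational(-11, 2))) = Mul(-2, Add(Rational(-11, 2), Mul(Rational(-1, 4), h))) = Add(11, Mul(Rational(1, 2), h)))
Add(Mul(Function('J')(11), F), Function('E')(18)) = Add(Mul(Add(4, 11), Rational(-27, 7)), Add(11, Mul(Rational(1, 2), 18))) = Add(Mul(15, Rational(-27, 7)), Add(11, 9)) = Add(Rational(-405, 7), 20) = Rational(-265, 7)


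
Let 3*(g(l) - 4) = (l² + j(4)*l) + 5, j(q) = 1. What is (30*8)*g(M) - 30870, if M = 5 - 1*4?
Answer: -29350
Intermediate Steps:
M = 1 (M = 5 - 4 = 1)
g(l) = 17/3 + l/3 + l²/3 (g(l) = 4 + ((l² + 1*l) + 5)/3 = 4 + ((l² + l) + 5)/3 = 4 + ((l + l²) + 5)/3 = 4 + (5 + l + l²)/3 = 4 + (5/3 + l/3 + l²/3) = 17/3 + l/3 + l²/3)
(30*8)*g(M) - 30870 = (30*8)*(17/3 + (⅓)*1 + (⅓)*1²) - 30870 = 240*(17/3 + ⅓ + (⅓)*1) - 30870 = 240*(17/3 + ⅓ + ⅓) - 30870 = 240*(19/3) - 30870 = 1520 - 30870 = -29350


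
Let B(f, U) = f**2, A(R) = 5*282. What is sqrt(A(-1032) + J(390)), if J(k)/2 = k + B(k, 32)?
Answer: sqrt(306390) ≈ 553.53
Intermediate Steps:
A(R) = 1410
J(k) = 2*k + 2*k**2 (J(k) = 2*(k + k**2) = 2*k + 2*k**2)
sqrt(A(-1032) + J(390)) = sqrt(1410 + 2*390*(1 + 390)) = sqrt(1410 + 2*390*391) = sqrt(1410 + 304980) = sqrt(306390)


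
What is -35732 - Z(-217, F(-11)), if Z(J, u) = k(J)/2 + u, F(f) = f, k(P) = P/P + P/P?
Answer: -35722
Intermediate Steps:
k(P) = 2 (k(P) = 1 + 1 = 2)
Z(J, u) = 1 + u (Z(J, u) = 2/2 + u = 2*(1/2) + u = 1 + u)
-35732 - Z(-217, F(-11)) = -35732 - (1 - 11) = -35732 - 1*(-10) = -35732 + 10 = -35722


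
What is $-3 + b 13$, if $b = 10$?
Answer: $127$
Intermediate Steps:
$-3 + b 13 = -3 + 10 \cdot 13 = -3 + 130 = 127$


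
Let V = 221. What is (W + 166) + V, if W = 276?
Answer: 663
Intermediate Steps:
(W + 166) + V = (276 + 166) + 221 = 442 + 221 = 663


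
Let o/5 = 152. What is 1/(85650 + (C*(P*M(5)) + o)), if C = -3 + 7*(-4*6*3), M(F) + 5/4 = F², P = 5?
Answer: 4/104815 ≈ 3.8162e-5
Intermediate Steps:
M(F) = -5/4 + F²
o = 760 (o = 5*152 = 760)
C = -507 (C = -3 + 7*(-24*3) = -3 + 7*(-72) = -3 - 504 = -507)
1/(85650 + (C*(P*M(5)) + o)) = 1/(85650 + (-2535*(-5/4 + 5²) + 760)) = 1/(85650 + (-2535*(-5/4 + 25) + 760)) = 1/(85650 + (-2535*95/4 + 760)) = 1/(85650 + (-507*475/4 + 760)) = 1/(85650 + (-240825/4 + 760)) = 1/(85650 - 237785/4) = 1/(104815/4) = 4/104815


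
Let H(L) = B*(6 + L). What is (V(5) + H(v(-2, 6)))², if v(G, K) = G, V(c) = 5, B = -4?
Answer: 121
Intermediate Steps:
H(L) = -24 - 4*L (H(L) = -4*(6 + L) = -24 - 4*L)
(V(5) + H(v(-2, 6)))² = (5 + (-24 - 4*(-2)))² = (5 + (-24 + 8))² = (5 - 16)² = (-11)² = 121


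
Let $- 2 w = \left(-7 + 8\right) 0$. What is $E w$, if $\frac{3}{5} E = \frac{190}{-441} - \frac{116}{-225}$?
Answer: $0$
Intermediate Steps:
$w = 0$ ($w = - \frac{\left(-7 + 8\right) 0}{2} = - \frac{1 \cdot 0}{2} = \left(- \frac{1}{2}\right) 0 = 0$)
$E = \frac{934}{6615}$ ($E = \frac{5 \left(\frac{190}{-441} - \frac{116}{-225}\right)}{3} = \frac{5 \left(190 \left(- \frac{1}{441}\right) - - \frac{116}{225}\right)}{3} = \frac{5 \left(- \frac{190}{441} + \frac{116}{225}\right)}{3} = \frac{5}{3} \cdot \frac{934}{11025} = \frac{934}{6615} \approx 0.14119$)
$E w = \frac{934}{6615} \cdot 0 = 0$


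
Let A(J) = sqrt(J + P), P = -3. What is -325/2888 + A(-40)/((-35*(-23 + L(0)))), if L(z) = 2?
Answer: -325/2888 + I*sqrt(43)/735 ≈ -0.11253 + 0.0089217*I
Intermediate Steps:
A(J) = sqrt(-3 + J) (A(J) = sqrt(J - 3) = sqrt(-3 + J))
-325/2888 + A(-40)/((-35*(-23 + L(0)))) = -325/2888 + sqrt(-3 - 40)/((-35*(-23 + 2))) = -325*1/2888 + sqrt(-43)/((-35*(-21))) = -325/2888 + (I*sqrt(43))/735 = -325/2888 + (I*sqrt(43))*(1/735) = -325/2888 + I*sqrt(43)/735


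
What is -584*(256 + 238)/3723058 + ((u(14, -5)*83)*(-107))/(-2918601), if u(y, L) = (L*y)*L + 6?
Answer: 5464474744396/5433060400929 ≈ 1.0058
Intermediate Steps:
u(y, L) = 6 + y*L**2 (u(y, L) = y*L**2 + 6 = 6 + y*L**2)
-584*(256 + 238)/3723058 + ((u(14, -5)*83)*(-107))/(-2918601) = -584*(256 + 238)/3723058 + (((6 + 14*(-5)**2)*83)*(-107))/(-2918601) = -584*494*(1/3723058) + (((6 + 14*25)*83)*(-107))*(-1/2918601) = -288496*1/3723058 + (((6 + 350)*83)*(-107))*(-1/2918601) = -144248/1861529 + ((356*83)*(-107))*(-1/2918601) = -144248/1861529 + (29548*(-107))*(-1/2918601) = -144248/1861529 - 3161636*(-1/2918601) = -144248/1861529 + 3161636/2918601 = 5464474744396/5433060400929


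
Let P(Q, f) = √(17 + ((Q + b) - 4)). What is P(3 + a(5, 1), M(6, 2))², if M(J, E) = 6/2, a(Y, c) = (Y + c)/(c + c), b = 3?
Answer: 22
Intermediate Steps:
a(Y, c) = (Y + c)/(2*c) (a(Y, c) = (Y + c)/((2*c)) = (Y + c)*(1/(2*c)) = (Y + c)/(2*c))
M(J, E) = 3 (M(J, E) = 6*(½) = 3)
P(Q, f) = √(16 + Q) (P(Q, f) = √(17 + ((Q + 3) - 4)) = √(17 + ((3 + Q) - 4)) = √(17 + (-1 + Q)) = √(16 + Q))
P(3 + a(5, 1), M(6, 2))² = (√(16 + (3 + (½)*(5 + 1)/1)))² = (√(16 + (3 + (½)*1*6)))² = (√(16 + (3 + 3)))² = (√(16 + 6))² = (√22)² = 22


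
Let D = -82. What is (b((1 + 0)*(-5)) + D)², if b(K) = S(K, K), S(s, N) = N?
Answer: 7569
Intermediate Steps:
b(K) = K
(b((1 + 0)*(-5)) + D)² = ((1 + 0)*(-5) - 82)² = (1*(-5) - 82)² = (-5 - 82)² = (-87)² = 7569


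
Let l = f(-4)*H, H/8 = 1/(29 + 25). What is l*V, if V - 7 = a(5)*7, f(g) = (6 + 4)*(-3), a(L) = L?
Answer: -560/3 ≈ -186.67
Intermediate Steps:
H = 4/27 (H = 8/(29 + 25) = 8/54 = 8*(1/54) = 4/27 ≈ 0.14815)
f(g) = -30 (f(g) = 10*(-3) = -30)
l = -40/9 (l = -30*4/27 = -40/9 ≈ -4.4444)
V = 42 (V = 7 + 5*7 = 7 + 35 = 42)
l*V = -40/9*42 = -560/3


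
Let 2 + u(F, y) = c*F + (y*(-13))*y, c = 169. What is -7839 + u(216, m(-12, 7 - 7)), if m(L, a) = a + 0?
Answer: 28663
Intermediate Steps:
m(L, a) = a
u(F, y) = -2 - 13*y² + 169*F (u(F, y) = -2 + (169*F + (y*(-13))*y) = -2 + (169*F + (-13*y)*y) = -2 + (169*F - 13*y²) = -2 + (-13*y² + 169*F) = -2 - 13*y² + 169*F)
-7839 + u(216, m(-12, 7 - 7)) = -7839 + (-2 - 13*(7 - 7)² + 169*216) = -7839 + (-2 - 13*0² + 36504) = -7839 + (-2 - 13*0 + 36504) = -7839 + (-2 + 0 + 36504) = -7839 + 36502 = 28663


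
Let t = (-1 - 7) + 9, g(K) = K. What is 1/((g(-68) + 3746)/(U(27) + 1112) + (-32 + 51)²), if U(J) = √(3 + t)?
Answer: 557/202916 ≈ 0.0027450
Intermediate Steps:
t = 1 (t = -8 + 9 = 1)
U(J) = 2 (U(J) = √(3 + 1) = √4 = 2)
1/((g(-68) + 3746)/(U(27) + 1112) + (-32 + 51)²) = 1/((-68 + 3746)/(2 + 1112) + (-32 + 51)²) = 1/(3678/1114 + 19²) = 1/(3678*(1/1114) + 361) = 1/(1839/557 + 361) = 1/(202916/557) = 557/202916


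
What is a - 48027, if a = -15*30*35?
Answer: -63777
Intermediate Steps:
a = -15750 (a = -450*35 = -15750)
a - 48027 = -15750 - 48027 = -63777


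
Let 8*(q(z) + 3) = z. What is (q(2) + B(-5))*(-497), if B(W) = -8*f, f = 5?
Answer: 84987/4 ≈ 21247.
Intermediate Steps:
q(z) = -3 + z/8
B(W) = -40 (B(W) = -8*5 = -40)
(q(2) + B(-5))*(-497) = ((-3 + (⅛)*2) - 40)*(-497) = ((-3 + ¼) - 40)*(-497) = (-11/4 - 40)*(-497) = -171/4*(-497) = 84987/4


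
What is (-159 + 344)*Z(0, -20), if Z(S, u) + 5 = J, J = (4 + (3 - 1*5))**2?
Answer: -185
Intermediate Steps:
J = 4 (J = (4 + (3 - 5))**2 = (4 - 2)**2 = 2**2 = 4)
Z(S, u) = -1 (Z(S, u) = -5 + 4 = -1)
(-159 + 344)*Z(0, -20) = (-159 + 344)*(-1) = 185*(-1) = -185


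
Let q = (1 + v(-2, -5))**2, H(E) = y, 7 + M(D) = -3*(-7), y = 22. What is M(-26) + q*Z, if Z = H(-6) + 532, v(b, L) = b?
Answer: 568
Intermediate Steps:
M(D) = 14 (M(D) = -7 - 3*(-7) = -7 + 21 = 14)
H(E) = 22
q = 1 (q = (1 - 2)**2 = (-1)**2 = 1)
Z = 554 (Z = 22 + 532 = 554)
M(-26) + q*Z = 14 + 1*554 = 14 + 554 = 568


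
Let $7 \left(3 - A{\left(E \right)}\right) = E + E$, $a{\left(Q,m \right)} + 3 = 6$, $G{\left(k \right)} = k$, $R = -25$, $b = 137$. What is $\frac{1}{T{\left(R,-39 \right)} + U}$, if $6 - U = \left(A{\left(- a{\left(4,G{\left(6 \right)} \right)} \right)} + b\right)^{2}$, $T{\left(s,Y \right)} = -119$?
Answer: $- \frac{49}{977733} \approx -5.0116 \cdot 10^{-5}$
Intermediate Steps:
$a{\left(Q,m \right)} = 3$ ($a{\left(Q,m \right)} = -3 + 6 = 3$)
$A{\left(E \right)} = 3 - \frac{2 E}{7}$ ($A{\left(E \right)} = 3 - \frac{E + E}{7} = 3 - \frac{2 E}{7}$)
$U = - \frac{971902}{49}$ ($U = 6 - \left(\left(3 - \frac{2 \left(\left(-1\right) 3\right)}{7}\right) + 137\right)^{2} = 6 - \left(\left(3 - - \frac{6}{7}\right) + 137\right)^{2} = 6 - \left(\left(3 + \frac{6}{7}\right) + 137\right)^{2} = 6 - \left(\frac{27}{7} + 137\right)^{2} = 6 - \left(\frac{986}{7}\right)^{2} = 6 - \frac{972196}{49} = - \frac{971902}{49} \approx -19835.0$)
$\frac{1}{T{\left(R,-39 \right)} + U} = \frac{1}{-119 - \frac{971902}{49}} = \frac{1}{- \frac{977733}{49}} = - \frac{49}{977733}$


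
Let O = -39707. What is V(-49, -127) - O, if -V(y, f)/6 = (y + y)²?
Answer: -17917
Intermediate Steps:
V(y, f) = -24*y² (V(y, f) = -6*(y + y)² = -6*4*y² = -24*y²)
V(-49, -127) - O = -24*(-49)² - 1*(-39707) = -24*2401 + 39707 = -57624 + 39707 = -17917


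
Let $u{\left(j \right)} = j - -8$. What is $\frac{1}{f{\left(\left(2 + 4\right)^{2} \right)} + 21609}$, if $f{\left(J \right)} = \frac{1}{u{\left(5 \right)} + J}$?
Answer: $\frac{49}{1058842} \approx 4.6277 \cdot 10^{-5}$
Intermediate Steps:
$u{\left(j \right)} = 8 + j$ ($u{\left(j \right)} = j + 8 = 8 + j$)
$f{\left(J \right)} = \frac{1}{13 + J}$ ($f{\left(J \right)} = \frac{1}{\left(8 + 5\right) + J} = \frac{1}{13 + J}$)
$\frac{1}{f{\left(\left(2 + 4\right)^{2} \right)} + 21609} = \frac{1}{\frac{1}{13 + \left(2 + 4\right)^{2}} + 21609} = \frac{1}{\frac{1}{13 + 6^{2}} + 21609} = \frac{1}{\frac{1}{13 + 36} + 21609} = \frac{1}{\frac{1}{49} + 21609} = \frac{1}{\frac{1058842}{49}} = \frac{49}{1058842}$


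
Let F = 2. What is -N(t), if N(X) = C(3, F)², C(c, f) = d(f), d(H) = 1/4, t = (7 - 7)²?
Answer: -1/16 ≈ -0.062500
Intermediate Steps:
t = 0 (t = 0² = 0)
d(H) = ¼
C(c, f) = ¼
N(X) = 1/16 (N(X) = (¼)² = 1/16)
-N(t) = -1*1/16 = -1/16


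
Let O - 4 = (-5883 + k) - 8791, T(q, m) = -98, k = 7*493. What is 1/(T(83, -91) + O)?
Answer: -1/11317 ≈ -8.8363e-5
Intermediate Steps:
k = 3451
O = -11219 (O = 4 + ((-5883 + 3451) - 8791) = 4 + (-2432 - 8791) = 4 - 11223 = -11219)
1/(T(83, -91) + O) = 1/(-98 - 11219) = 1/(-11317) = -1/11317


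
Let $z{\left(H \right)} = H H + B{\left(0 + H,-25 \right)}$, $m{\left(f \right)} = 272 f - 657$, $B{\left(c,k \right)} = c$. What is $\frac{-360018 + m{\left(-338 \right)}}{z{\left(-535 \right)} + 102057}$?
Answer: $- \frac{452611}{387747} \approx -1.1673$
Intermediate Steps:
$m{\left(f \right)} = -657 + 272 f$
$z{\left(H \right)} = H + H^{2}$ ($z{\left(H \right)} = H H + \left(0 + H\right) = H^{2} + H = H + H^{2}$)
$\frac{-360018 + m{\left(-338 \right)}}{z{\left(-535 \right)} + 102057} = \frac{-360018 + \left(-657 + 272 \left(-338\right)\right)}{- 535 \left(1 - 535\right) + 102057} = \frac{-360018 - 92593}{\left(-535\right) \left(-534\right) + 102057} = \frac{-360018 - 92593}{285690 + 102057} = - \frac{452611}{387747}$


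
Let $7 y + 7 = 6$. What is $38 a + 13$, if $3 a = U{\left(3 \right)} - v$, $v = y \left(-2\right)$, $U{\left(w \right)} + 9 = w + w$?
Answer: $- \frac{601}{21} \approx -28.619$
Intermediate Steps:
$y = - \frac{1}{7}$ ($y = -1 + \frac{1}{7} \cdot 6 = -1 + \frac{6}{7} = - \frac{1}{7} \approx -0.14286$)
$U{\left(w \right)} = -9 + 2 w$ ($U{\left(w \right)} = -9 + \left(w + w\right) = -9 + 2 w$)
$v = \frac{2}{7}$ ($v = \left(- \frac{1}{7}\right) \left(-2\right) = \frac{2}{7} \approx 0.28571$)
$a = - \frac{23}{21}$ ($a = \frac{\left(-9 + 2 \cdot 3\right) - \frac{2}{7}}{3} = \frac{\left(-9 + 6\right) - \frac{2}{7}}{3} = \frac{-3 - \frac{2}{7}}{3} = \frac{1}{3} \left(- \frac{23}{7}\right) = - \frac{23}{21} \approx -1.0952$)
$38 a + 13 = 38 \left(- \frac{23}{21}\right) + 13 = - \frac{874}{21} + 13 = - \frac{601}{21}$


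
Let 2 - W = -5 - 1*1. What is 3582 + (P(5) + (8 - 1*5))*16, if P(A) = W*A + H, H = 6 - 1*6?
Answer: 4270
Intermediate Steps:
H = 0 (H = 6 - 6 = 0)
W = 8 (W = 2 - (-5 - 1*1) = 2 - (-5 - 1) = 2 - 1*(-6) = 2 + 6 = 8)
P(A) = 8*A (P(A) = 8*A + 0 = 8*A)
3582 + (P(5) + (8 - 1*5))*16 = 3582 + (8*5 + (8 - 1*5))*16 = 3582 + (40 + (8 - 5))*16 = 3582 + (40 + 3)*16 = 3582 + 43*16 = 3582 + 688 = 4270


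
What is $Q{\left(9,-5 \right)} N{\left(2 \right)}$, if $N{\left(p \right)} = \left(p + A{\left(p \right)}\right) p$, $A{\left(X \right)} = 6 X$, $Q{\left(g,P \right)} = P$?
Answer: $-140$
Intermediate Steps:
$N{\left(p \right)} = 7 p^{2}$ ($N{\left(p \right)} = \left(p + 6 p\right) p = 7 p p = 7 p^{2}$)
$Q{\left(9,-5 \right)} N{\left(2 \right)} = - 5 \cdot 7 \cdot 2^{2} = - 5 \cdot 7 \cdot 4 = \left(-5\right) 28 = -140$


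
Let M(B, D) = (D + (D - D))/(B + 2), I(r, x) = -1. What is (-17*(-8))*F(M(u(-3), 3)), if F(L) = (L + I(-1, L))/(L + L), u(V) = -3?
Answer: 272/3 ≈ 90.667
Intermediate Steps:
M(B, D) = D/(2 + B) (M(B, D) = (D + 0)/(2 + B) = D/(2 + B))
F(L) = (-1 + L)/(2*L) (F(L) = (L - 1)/(L + L) = (-1 + L)/((2*L)) = (-1 + L)*(1/(2*L)) = (-1 + L)/(2*L))
(-17*(-8))*F(M(u(-3), 3)) = (-17*(-8))*((-1 + 3/(2 - 3))/(2*((3/(2 - 3))))) = 136*((-1 + 3/(-1))/(2*((3/(-1))))) = 136*((-1 + 3*(-1))/(2*((3*(-1))))) = 136*((½)*(-1 - 3)/(-3)) = 136*((½)*(-⅓)*(-4)) = 136*(⅔) = 272/3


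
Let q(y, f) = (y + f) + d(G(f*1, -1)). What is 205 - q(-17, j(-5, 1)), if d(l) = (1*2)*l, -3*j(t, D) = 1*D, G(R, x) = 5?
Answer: 637/3 ≈ 212.33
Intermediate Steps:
j(t, D) = -D/3
d(l) = 2*l
q(y, f) = 10 + f + y (q(y, f) = (y + f) + 2*5 = (f + y) + 10 = 10 + f + y)
205 - q(-17, j(-5, 1)) = 205 - (10 - ⅓*1 - 17) = 205 - (10 - ⅓ - 17) = 205 - 1*(-22/3) = 205 + 22/3 = 637/3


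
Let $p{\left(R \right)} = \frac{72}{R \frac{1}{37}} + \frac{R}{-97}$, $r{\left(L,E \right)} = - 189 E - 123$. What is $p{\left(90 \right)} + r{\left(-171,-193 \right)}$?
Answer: $\frac{17645596}{485} \approx 36383.0$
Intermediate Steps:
$r{\left(L,E \right)} = -123 - 189 E$
$p{\left(R \right)} = \frac{2664}{R} - \frac{R}{97}$ ($p{\left(R \right)} = \frac{72}{R \frac{1}{37}} + R \left(- \frac{1}{97}\right) = \frac{72}{\frac{1}{37} R} - \frac{R}{97} = 72 \frac{37}{R} - \frac{R}{97} = \frac{2664}{R} - \frac{R}{97}$)
$p{\left(90 \right)} + r{\left(-171,-193 \right)} = \left(\frac{2664}{90} - \frac{90}{97}\right) - -36354 = \left(2664 \cdot \frac{1}{90} - \frac{90}{97}\right) + \left(-123 + 36477\right) = \left(\frac{148}{5} - \frac{90}{97}\right) + 36354 = \frac{13906}{485} + 36354 = \frac{17645596}{485}$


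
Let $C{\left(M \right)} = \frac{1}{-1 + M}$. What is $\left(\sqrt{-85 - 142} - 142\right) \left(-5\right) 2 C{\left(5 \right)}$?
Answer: $355 - \frac{5 i \sqrt{227}}{2} \approx 355.0 - 37.666 i$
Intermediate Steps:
$\left(\sqrt{-85 - 142} - 142\right) \left(-5\right) 2 C{\left(5 \right)} = \left(\sqrt{-85 - 142} - 142\right) \frac{\left(-5\right) 2}{-1 + 5} = \left(\sqrt{-227} - 142\right) \left(- \frac{10}{4}\right) = \left(i \sqrt{227} - 142\right) \left(\left(-10\right) \frac{1}{4}\right) = \left(-142 + i \sqrt{227}\right) \left(- \frac{5}{2}\right) = 355 - \frac{5 i \sqrt{227}}{2}$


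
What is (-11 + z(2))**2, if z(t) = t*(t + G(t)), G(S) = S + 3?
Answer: 9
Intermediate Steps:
G(S) = 3 + S
z(t) = t*(3 + 2*t) (z(t) = t*(t + (3 + t)) = t*(3 + 2*t))
(-11 + z(2))**2 = (-11 + 2*(3 + 2*2))**2 = (-11 + 2*(3 + 4))**2 = (-11 + 2*7)**2 = (-11 + 14)**2 = 3**2 = 9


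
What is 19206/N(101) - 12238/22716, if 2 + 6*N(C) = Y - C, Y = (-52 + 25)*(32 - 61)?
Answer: 81543098/482715 ≈ 168.93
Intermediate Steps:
Y = 783 (Y = -27*(-29) = 783)
N(C) = 781/6 - C/6 (N(C) = -1/3 + (783 - C)/6 = -1/3 + (261/2 - C/6) = 781/6 - C/6)
19206/N(101) - 12238/22716 = 19206/(781/6 - 1/6*101) - 12238/22716 = 19206/(781/6 - 101/6) - 12238*1/22716 = 19206/(340/3) - 6119/11358 = 19206*(3/340) - 6119/11358 = 28809/170 - 6119/11358 = 81543098/482715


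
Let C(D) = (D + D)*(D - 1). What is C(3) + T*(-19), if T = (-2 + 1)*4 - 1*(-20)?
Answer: -292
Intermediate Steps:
C(D) = 2*D*(-1 + D) (C(D) = (2*D)*(-1 + D) = 2*D*(-1 + D))
T = 16 (T = -1*4 + 20 = -4 + 20 = 16)
C(3) + T*(-19) = 2*3*(-1 + 3) + 16*(-19) = 2*3*2 - 304 = 12 - 304 = -292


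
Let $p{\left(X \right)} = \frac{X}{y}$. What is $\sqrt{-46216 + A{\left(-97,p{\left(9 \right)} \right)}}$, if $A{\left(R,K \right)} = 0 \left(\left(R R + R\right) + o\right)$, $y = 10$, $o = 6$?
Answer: $2 i \sqrt{11554} \approx 214.98 i$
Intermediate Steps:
$p{\left(X \right)} = \frac{X}{10}$
$A{\left(R,K \right)} = 0$ ($A{\left(R,K \right)} = 0 \left(\left(R R + R\right) + 6\right) = 0 \left(\left(R^{2} + R\right) + 6\right) = 0 \left(\left(R + R^{2}\right) + 6\right) = 0 \left(6 + R + R^{2}\right) = 0$)
$\sqrt{-46216 + A{\left(-97,p{\left(9 \right)} \right)}} = \sqrt{-46216 + 0} = \sqrt{-46216} = 2 i \sqrt{11554}$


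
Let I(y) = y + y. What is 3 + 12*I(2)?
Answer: 51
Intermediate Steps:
I(y) = 2*y
3 + 12*I(2) = 3 + 12*(2*2) = 3 + 12*4 = 3 + 48 = 51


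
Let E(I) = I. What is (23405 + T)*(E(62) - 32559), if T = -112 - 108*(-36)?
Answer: -883300957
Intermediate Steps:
T = 3776 (T = -112 + 3888 = 3776)
(23405 + T)*(E(62) - 32559) = (23405 + 3776)*(62 - 32559) = 27181*(-32497) = -883300957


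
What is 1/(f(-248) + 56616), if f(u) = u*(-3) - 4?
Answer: 1/57356 ≈ 1.7435e-5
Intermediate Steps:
f(u) = -4 - 3*u (f(u) = -3*u - 4 = -4 - 3*u)
1/(f(-248) + 56616) = 1/((-4 - 3*(-248)) + 56616) = 1/((-4 + 744) + 56616) = 1/(740 + 56616) = 1/57356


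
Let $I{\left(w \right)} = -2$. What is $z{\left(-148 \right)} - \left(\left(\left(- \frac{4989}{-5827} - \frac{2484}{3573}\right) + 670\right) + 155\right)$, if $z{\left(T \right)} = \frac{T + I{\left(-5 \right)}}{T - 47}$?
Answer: $- \frac{24792054038}{30073147} \approx -824.39$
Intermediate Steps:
$z{\left(T \right)} = \frac{-2 + T}{-47 + T}$ ($z{\left(T \right)} = \frac{T - 2}{T - 47} = \frac{-2 + T}{-47 + T}$)
$z{\left(-148 \right)} - \left(\left(\left(- \frac{4989}{-5827} - \frac{2484}{3573}\right) + 670\right) + 155\right) = \frac{-2 - 148}{-47 - 148} - \left(\left(\left(- \frac{4989}{-5827} - \frac{2484}{3573}\right) + 670\right) + 155\right) = \frac{1}{-195} \left(-150\right) - \left(\left(\left(\left(-4989\right) \left(- \frac{1}{5827}\right) - \frac{276}{397}\right) + 670\right) + 155\right) = \left(- \frac{1}{195}\right) \left(-150\right) - \left(\left(\left(\frac{4989}{5827} - \frac{276}{397}\right) + 670\right) + 155\right) = \frac{10}{13} - \left(\left(\frac{372381}{2313319} + 670\right) + 155\right) = \frac{10}{13} - \left(\frac{1550296111}{2313319} + 155\right) = \frac{10}{13} - \frac{1908860556}{2313319} = - \frac{24792054038}{30073147}$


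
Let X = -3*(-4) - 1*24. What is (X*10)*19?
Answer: -2280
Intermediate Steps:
X = -12 (X = 12 - 24 = -12)
(X*10)*19 = -12*10*19 = -120*19 = -2280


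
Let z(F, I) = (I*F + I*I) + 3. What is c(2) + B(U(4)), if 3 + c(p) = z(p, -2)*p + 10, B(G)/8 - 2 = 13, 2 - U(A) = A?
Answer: 133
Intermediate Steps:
U(A) = 2 - A
B(G) = 120 (B(G) = 16 + 8*13 = 16 + 104 = 120)
z(F, I) = 3 + I² + F*I (z(F, I) = (F*I + I²) + 3 = (I² + F*I) + 3 = 3 + I² + F*I)
c(p) = 7 + p*(7 - 2*p) (c(p) = -3 + ((3 + (-2)² + p*(-2))*p + 10) = -3 + ((3 + 4 - 2*p)*p + 10) = -3 + ((7 - 2*p)*p + 10) = -3 + (p*(7 - 2*p) + 10) = -3 + (10 + p*(7 - 2*p)) = 7 + p*(7 - 2*p))
c(2) + B(U(4)) = (7 + 2*(7 - 2*2)) + 120 = (7 + 2*(7 - 4)) + 120 = (7 + 2*3) + 120 = (7 + 6) + 120 = 13 + 120 = 133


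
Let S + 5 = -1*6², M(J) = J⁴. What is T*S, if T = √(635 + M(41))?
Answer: -246*√78511 ≈ -68929.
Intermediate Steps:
T = 6*√78511 (T = √(635 + 41⁴) = √(635 + 2825761) = √2826396 = 6*√78511 ≈ 1681.2)
S = -41 (S = -5 - 1*6² = -5 - 1*36 = -5 - 36 = -41)
T*S = (6*√78511)*(-41) = -246*√78511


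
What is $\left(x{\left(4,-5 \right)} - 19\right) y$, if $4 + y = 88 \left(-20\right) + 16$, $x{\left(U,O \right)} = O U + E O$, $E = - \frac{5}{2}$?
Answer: $46322$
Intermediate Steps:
$E = - \frac{5}{2}$ ($E = \left(-5\right) \frac{1}{2} = - \frac{5}{2} \approx -2.5$)
$x{\left(U,O \right)} = - \frac{5 O}{2} + O U$ ($x{\left(U,O \right)} = O U - \frac{5 O}{2} = - \frac{5 O}{2} + O U$)
$y = -1748$ ($y = -4 + \left(88 \left(-20\right) + 16\right) = -4 + \left(-1760 + 16\right) = -4 - 1744 = -1748$)
$\left(x{\left(4,-5 \right)} - 19\right) y = \left(\frac{1}{2} \left(-5\right) \left(-5 + 2 \cdot 4\right) - 19\right) \left(-1748\right) = \left(\frac{1}{2} \left(-5\right) \left(-5 + 8\right) - 19\right) \left(-1748\right) = \left(\frac{1}{2} \left(-5\right) 3 - 19\right) \left(-1748\right) = \left(- \frac{15}{2} - 19\right) \left(-1748\right) = \left(- \frac{53}{2}\right) \left(-1748\right) = 46322$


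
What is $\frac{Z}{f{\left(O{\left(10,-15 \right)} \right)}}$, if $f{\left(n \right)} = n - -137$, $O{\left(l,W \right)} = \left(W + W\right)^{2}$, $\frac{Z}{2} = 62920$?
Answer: $\frac{125840}{1037} \approx 121.35$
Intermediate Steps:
$Z = 125840$ ($Z = 2 \cdot 62920 = 125840$)
$O{\left(l,W \right)} = 4 W^{2}$ ($O{\left(l,W \right)} = \left(2 W\right)^{2} = 4 W^{2}$)
$f{\left(n \right)} = 137 + n$ ($f{\left(n \right)} = n + 137 = 137 + n$)
$\frac{Z}{f{\left(O{\left(10,-15 \right)} \right)}} = \frac{125840}{137 + 4 \left(-15\right)^{2}} = \frac{125840}{137 + 4 \cdot 225} = \frac{125840}{137 + 900} = \frac{125840}{1037}$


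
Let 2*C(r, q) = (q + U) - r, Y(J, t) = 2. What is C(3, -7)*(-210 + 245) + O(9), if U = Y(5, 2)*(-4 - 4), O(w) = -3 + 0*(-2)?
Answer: -458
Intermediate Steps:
O(w) = -3 (O(w) = -3 + 0 = -3)
U = -16 (U = 2*(-4 - 4) = 2*(-8) = -16)
C(r, q) = -8 + q/2 - r/2 (C(r, q) = ((q - 16) - r)/2 = ((-16 + q) - r)/2 = (-16 + q - r)/2 = -8 + q/2 - r/2)
C(3, -7)*(-210 + 245) + O(9) = (-8 + (½)*(-7) - ½*3)*(-210 + 245) - 3 = (-8 - 7/2 - 3/2)*35 - 3 = -13*35 - 3 = -455 - 3 = -458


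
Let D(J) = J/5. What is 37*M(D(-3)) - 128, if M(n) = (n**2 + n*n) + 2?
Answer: -684/25 ≈ -27.360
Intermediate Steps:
D(J) = J/5 (D(J) = J*(1/5) = J/5)
M(n) = 2 + 2*n**2 (M(n) = (n**2 + n**2) + 2 = 2*n**2 + 2 = 2 + 2*n**2)
37*M(D(-3)) - 128 = 37*(2 + 2*((1/5)*(-3))**2) - 128 = 37*(2 + 2*(-3/5)**2) - 128 = 37*(2 + 2*(9/25)) - 128 = 37*(2 + 18/25) - 128 = 37*(68/25) - 128 = 2516/25 - 128 = -684/25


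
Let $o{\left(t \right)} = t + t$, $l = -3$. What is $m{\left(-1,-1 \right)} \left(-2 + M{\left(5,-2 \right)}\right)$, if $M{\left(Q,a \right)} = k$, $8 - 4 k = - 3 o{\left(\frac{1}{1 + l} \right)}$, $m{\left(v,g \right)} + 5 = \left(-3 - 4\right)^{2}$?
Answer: $-33$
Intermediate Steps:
$m{\left(v,g \right)} = 44$ ($m{\left(v,g \right)} = -5 + \left(-3 - 4\right)^{2} = -5 + \left(-7\right)^{2} = -5 + 49 = 44$)
$o{\left(t \right)} = 2 t$
$k = \frac{5}{4}$ ($k = 2 - \frac{\left(-3\right) \frac{2}{1 - 3}}{4} = 2 - \frac{\left(-3\right) \frac{2}{-2}}{4} = 2 - \frac{\left(-3\right) 2 \left(- \frac{1}{2}\right)}{4} = 2 - \frac{\left(-3\right) \left(-1\right)}{4} = 2 - \frac{3}{4} = \frac{5}{4} \approx 1.25$)
$M{\left(Q,a \right)} = \frac{5}{4}$
$m{\left(-1,-1 \right)} \left(-2 + M{\left(5,-2 \right)}\right) = 44 \left(-2 + \frac{5}{4}\right) = 44 \left(- \frac{3}{4}\right) = -33$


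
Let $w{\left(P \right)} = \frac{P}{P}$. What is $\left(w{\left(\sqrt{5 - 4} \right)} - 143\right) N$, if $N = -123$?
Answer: $17466$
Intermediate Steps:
$w{\left(P \right)} = 1$
$\left(w{\left(\sqrt{5 - 4} \right)} - 143\right) N = \left(1 - 143\right) \left(-123\right) = \left(-142\right) \left(-123\right) = 17466$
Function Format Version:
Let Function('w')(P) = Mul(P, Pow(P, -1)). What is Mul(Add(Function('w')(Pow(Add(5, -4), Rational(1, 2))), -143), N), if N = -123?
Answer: 17466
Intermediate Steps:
Function('w')(P) = 1
Mul(Add(Function('w')(Pow(Add(5, -4), Rational(1, 2))), -143), N) = Mul(Add(1, -143), -123) = Mul(-142, -123) = 17466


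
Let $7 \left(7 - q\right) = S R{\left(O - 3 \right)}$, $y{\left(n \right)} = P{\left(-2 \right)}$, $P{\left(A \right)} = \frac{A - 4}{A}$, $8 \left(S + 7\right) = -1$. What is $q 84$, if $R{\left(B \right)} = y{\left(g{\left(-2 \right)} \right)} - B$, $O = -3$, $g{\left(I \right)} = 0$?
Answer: $\frac{2715}{2} \approx 1357.5$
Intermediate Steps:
$S = - \frac{57}{8}$ ($S = -7 + \frac{1}{8} \left(-1\right) = -7 - \frac{1}{8} = - \frac{57}{8} \approx -7.125$)
$P{\left(A \right)} = \frac{-4 + A}{A}$ ($P{\left(A \right)} = \frac{A - 4}{A} = \frac{-4 + A}{A}$)
$y{\left(n \right)} = 3$ ($y{\left(n \right)} = \frac{-4 - 2}{-2} = \left(- \frac{1}{2}\right) \left(-6\right) = 3$)
$R{\left(B \right)} = 3 - B$
$q = \frac{905}{56}$ ($q = 7 - \frac{\left(- \frac{57}{8}\right) \left(3 - \left(-3 - 3\right)\right)}{7} = 7 - \frac{\left(- \frac{57}{8}\right) \left(3 - -6\right)}{7} = 7 - \frac{\left(- \frac{57}{8}\right) \left(3 + 6\right)}{7} = 7 - \frac{\left(- \frac{57}{8}\right) 9}{7} = 7 - - \frac{513}{56} = 7 + \frac{513}{56} = \frac{905}{56} \approx 16.161$)
$q 84 = \frac{905}{56} \cdot 84 = \frac{2715}{2}$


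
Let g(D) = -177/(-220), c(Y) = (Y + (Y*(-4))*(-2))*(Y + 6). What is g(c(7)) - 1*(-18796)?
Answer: 4135297/220 ≈ 18797.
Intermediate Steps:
c(Y) = 9*Y*(6 + Y) (c(Y) = (Y - 4*Y*(-2))*(6 + Y) = (Y + 8*Y)*(6 + Y) = (9*Y)*(6 + Y) = 9*Y*(6 + Y))
g(D) = 177/220 (g(D) = -177*(-1/220) = 177/220)
g(c(7)) - 1*(-18796) = 177/220 - 1*(-18796) = 177/220 + 18796 = 4135297/220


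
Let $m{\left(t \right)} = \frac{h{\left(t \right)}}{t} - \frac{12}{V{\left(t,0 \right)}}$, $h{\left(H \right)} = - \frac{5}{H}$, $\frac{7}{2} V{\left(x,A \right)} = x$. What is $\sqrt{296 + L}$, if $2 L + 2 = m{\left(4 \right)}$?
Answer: $\frac{\sqrt{18534}}{8} \approx 17.017$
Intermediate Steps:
$V{\left(x,A \right)} = \frac{2 x}{7}$
$m{\left(t \right)} = - \frac{42}{t} - \frac{5}{t^{2}}$ ($m{\left(t \right)} = \frac{\left(-5\right) \frac{1}{t}}{t} - \frac{12}{\frac{2}{7} t} = - \frac{5}{t^{2}} - 12 \frac{7}{2 t} = - \frac{5}{t^{2}} - \frac{42}{t} = - \frac{42}{t} - \frac{5}{t^{2}}$)
$L = - \frac{205}{32}$ ($L = -1 + \frac{\frac{1}{16} \left(-5 - 168\right)}{2} = -1 + \frac{\frac{1}{16} \left(-173\right)}{2} = -1 + \frac{1}{2} \left(- \frac{173}{16}\right) = -1 - \frac{173}{32} = - \frac{205}{32} \approx -6.4063$)
$\sqrt{296 + L} = \sqrt{296 - \frac{205}{32}} = \sqrt{\frac{9267}{32}} = \frac{\sqrt{18534}}{8}$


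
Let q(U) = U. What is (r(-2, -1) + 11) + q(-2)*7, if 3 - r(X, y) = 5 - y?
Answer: -6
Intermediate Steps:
r(X, y) = -2 + y (r(X, y) = 3 - (5 - y) = 3 + (-5 + y) = -2 + y)
(r(-2, -1) + 11) + q(-2)*7 = ((-2 - 1) + 11) - 2*7 = (-3 + 11) - 14 = 8 - 14 = -6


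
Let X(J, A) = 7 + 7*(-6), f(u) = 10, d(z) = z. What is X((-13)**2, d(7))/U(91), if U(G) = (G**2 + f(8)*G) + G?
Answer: -5/1326 ≈ -0.0037707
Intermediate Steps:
U(G) = G**2 + 11*G (U(G) = (G**2 + 10*G) + G = G**2 + 11*G)
X(J, A) = -35 (X(J, A) = 7 - 42 = -35)
X((-13)**2, d(7))/U(91) = -35*1/(91*(11 + 91)) = -35/(91*102) = -35/9282 = -35*1/9282 = -5/1326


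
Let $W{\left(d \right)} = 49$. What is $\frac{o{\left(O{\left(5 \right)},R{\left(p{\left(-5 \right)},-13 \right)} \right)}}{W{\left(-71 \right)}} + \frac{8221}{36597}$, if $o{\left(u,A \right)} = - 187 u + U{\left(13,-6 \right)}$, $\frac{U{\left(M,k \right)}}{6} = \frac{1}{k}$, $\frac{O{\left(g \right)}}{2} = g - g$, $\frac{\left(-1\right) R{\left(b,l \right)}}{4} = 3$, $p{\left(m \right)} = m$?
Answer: $\frac{366232}{1793253} \approx 0.20423$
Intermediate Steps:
$R{\left(b,l \right)} = -12$ ($R{\left(b,l \right)} = \left(-4\right) 3 = -12$)
$O{\left(g \right)} = 0$ ($O{\left(g \right)} = 2 \left(g - g\right) = 2 \cdot 0 = 0$)
$U{\left(M,k \right)} = \frac{6}{k}$
$o{\left(u,A \right)} = -1 - 187 u$ ($o{\left(u,A \right)} = - 187 u + \frac{6}{-6} = - 187 u + 6 \left(- \frac{1}{6}\right) = - 187 u - 1 = -1 - 187 u$)
$\frac{o{\left(O{\left(5 \right)},R{\left(p{\left(-5 \right)},-13 \right)} \right)}}{W{\left(-71 \right)}} + \frac{8221}{36597} = \frac{-1 - 0}{49} + \frac{8221}{36597} = \left(-1 + 0\right) \frac{1}{49} + 8221 \cdot \frac{1}{36597} = \left(-1\right) \frac{1}{49} + \frac{8221}{36597} = - \frac{1}{49} + \frac{8221}{36597} = \frac{366232}{1793253}$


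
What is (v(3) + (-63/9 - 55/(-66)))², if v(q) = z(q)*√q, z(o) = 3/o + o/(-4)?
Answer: 5503/144 - 37*√3/12 ≈ 32.875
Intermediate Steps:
z(o) = 3/o - o/4 (z(o) = 3/o + o*(-¼) = 3/o - o/4)
v(q) = √q*(3/q - q/4) (v(q) = (3/q - q/4)*√q = √q*(3/q - q/4))
(v(3) + (-63/9 - 55/(-66)))² = ((12 - 1*3²)/(4*√3) + (-63/9 - 55/(-66)))² = ((√3/3)*(12 - 1*9)/4 + (-63*⅑ - 55*(-1/66)))² = ((√3/3)*(12 - 9)/4 + (-7 + ⅚))² = ((¼)*(√3/3)*3 - 37/6)² = (√3/4 - 37/6)² = (-37/6 + √3/4)²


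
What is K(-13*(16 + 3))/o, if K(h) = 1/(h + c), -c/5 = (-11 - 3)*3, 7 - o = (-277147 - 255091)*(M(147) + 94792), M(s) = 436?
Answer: -1/1875306530027 ≈ -5.3325e-13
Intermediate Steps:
o = 50683960271 (o = 7 - (-277147 - 255091)*(436 + 94792) = 7 - (-532238)*95228 = 7 - 1*(-50683960264) = 7 + 50683960264 = 50683960271)
c = 210 (c = -5*(-11 - 3)*3 = -(-70)*3 = -5*(-42) = 210)
K(h) = 1/(210 + h) (K(h) = 1/(h + 210) = 1/(210 + h))
K(-13*(16 + 3))/o = 1/((210 - 13*(16 + 3))*50683960271) = (1/50683960271)/(210 - 13*19) = (1/50683960271)/(210 - 247) = (1/50683960271)/(-37) = -1/37*1/50683960271 = -1/1875306530027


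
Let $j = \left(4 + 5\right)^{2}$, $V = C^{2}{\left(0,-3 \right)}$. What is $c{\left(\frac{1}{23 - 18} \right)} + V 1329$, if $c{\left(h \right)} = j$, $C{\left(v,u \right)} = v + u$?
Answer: $12042$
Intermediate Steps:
$C{\left(v,u \right)} = u + v$
$V = 9$ ($V = \left(-3 + 0\right)^{2} = \left(-3\right)^{2} = 9$)
$j = 81$ ($j = 9^{2} = 81$)
$c{\left(h \right)} = 81$
$c{\left(\frac{1}{23 - 18} \right)} + V 1329 = 81 + 9 \cdot 1329 = 81 + 11961 = 12042$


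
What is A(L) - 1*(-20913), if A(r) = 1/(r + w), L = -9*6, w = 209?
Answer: 3241516/155 ≈ 20913.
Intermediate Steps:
L = -54
A(r) = 1/(209 + r) (A(r) = 1/(r + 209) = 1/(209 + r))
A(L) - 1*(-20913) = 1/(209 - 54) - 1*(-20913) = 1/155 + 20913 = 3241516/155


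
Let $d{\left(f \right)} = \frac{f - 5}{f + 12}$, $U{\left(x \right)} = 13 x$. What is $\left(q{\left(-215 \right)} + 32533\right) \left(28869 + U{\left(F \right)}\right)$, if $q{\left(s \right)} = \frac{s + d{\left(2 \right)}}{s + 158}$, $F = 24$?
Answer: $\frac{252555203269}{266} \approx 9.4946 \cdot 10^{8}$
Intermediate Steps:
$d{\left(f \right)} = \frac{-5 + f}{12 + f}$
$q{\left(s \right)} = \frac{- \frac{3}{14} + s}{158 + s}$ ($q{\left(s \right)} = \frac{s + \frac{-5 + 2}{12 + 2}}{s + 158} = \frac{s + \frac{1}{14} \left(-3\right)}{158 + s} = \frac{s - \frac{3}{14}}{158 + s} = \frac{- \frac{3}{14} + s}{158 + s}$)
$\left(q{\left(-215 \right)} + 32533\right) \left(28869 + U{\left(F \right)}\right) = \left(\frac{- \frac{3}{14} - 215}{158 - 215} + 32533\right) \left(28869 + 13 \cdot 24\right) = \left(\frac{1}{-57} \left(- \frac{3013}{14}\right) + 32533\right) \left(28869 + 312\right) = \left(\left(- \frac{1}{57}\right) \left(- \frac{3013}{14}\right) + 32533\right) 29181 = \left(\frac{3013}{798} + 32533\right) 29181 = \frac{25964347}{798} \cdot 29181 = \frac{252555203269}{266}$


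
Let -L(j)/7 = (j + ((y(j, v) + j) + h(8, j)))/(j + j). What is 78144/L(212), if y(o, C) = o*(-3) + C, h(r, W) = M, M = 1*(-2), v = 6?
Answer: 2070816/91 ≈ 22756.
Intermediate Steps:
M = -2
h(r, W) = -2
y(o, C) = C - 3*o (y(o, C) = -3*o + C = C - 3*o)
L(j) = -7*(4 - j)/(2*j) (L(j) = -7*(j + (((6 - 3*j) + j) - 2))/(j + j) = -7*(j + ((6 - 2*j) - 2))/(2*j) = -7*(j + (4 - 2*j))*1/(2*j) = -7*(4 - j)*1/(2*j) = -7*(4 - j)/(2*j))
78144/L(212) = 78144/(7/2 - 14/212) = 78144/(7/2 - 14*1/212) = 78144/(7/2 - 7/106) = 78144/(182/53) = 78144*(53/182) = 2070816/91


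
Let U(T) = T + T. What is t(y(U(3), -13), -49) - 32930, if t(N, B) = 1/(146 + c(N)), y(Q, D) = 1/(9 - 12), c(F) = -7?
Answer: -4577269/139 ≈ -32930.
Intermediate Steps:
U(T) = 2*T
y(Q, D) = -⅓ (y(Q, D) = 1/(-3) = -⅓)
t(N, B) = 1/139 (t(N, B) = 1/(146 - 7) = 1/139)
t(y(U(3), -13), -49) - 32930 = 1/139 - 32930 = -4577269/139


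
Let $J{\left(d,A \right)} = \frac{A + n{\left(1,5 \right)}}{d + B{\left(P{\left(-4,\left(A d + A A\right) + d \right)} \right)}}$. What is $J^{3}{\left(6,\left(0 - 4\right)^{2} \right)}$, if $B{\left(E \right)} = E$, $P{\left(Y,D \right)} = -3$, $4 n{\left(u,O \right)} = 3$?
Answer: $\frac{300763}{1728} \approx 174.05$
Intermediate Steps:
$n{\left(u,O \right)} = \frac{3}{4}$ ($n{\left(u,O \right)} = \frac{1}{4} \cdot 3 = \frac{3}{4}$)
$J{\left(d,A \right)} = \frac{\frac{3}{4} + A}{-3 + d}$ ($J{\left(d,A \right)} = \frac{A + \frac{3}{4}}{d - 3} = \frac{\frac{3}{4} + A}{-3 + d}$)
$J^{3}{\left(6,\left(0 - 4\right)^{2} \right)} = \left(\frac{\frac{3}{4} + \left(0 - 4\right)^{2}}{-3 + 6}\right)^{3} = \left(\frac{\frac{3}{4} + \left(-4\right)^{2}}{3}\right)^{3} = \left(\frac{\frac{3}{4} + 16}{3}\right)^{3} = \left(\frac{1}{3} \cdot \frac{67}{4}\right)^{3} = \left(\frac{67}{12}\right)^{3} = \frac{300763}{1728}$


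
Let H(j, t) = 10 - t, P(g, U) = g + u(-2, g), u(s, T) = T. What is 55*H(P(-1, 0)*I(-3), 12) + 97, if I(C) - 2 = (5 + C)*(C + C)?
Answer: -13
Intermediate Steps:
P(g, U) = 2*g (P(g, U) = g + g = 2*g)
I(C) = 2 + 2*C*(5 + C) (I(C) = 2 + (5 + C)*(C + C) = 2 + (5 + C)*(2*C) = 2 + 2*C*(5 + C))
55*H(P(-1, 0)*I(-3), 12) + 97 = 55*(10 - 1*12) + 97 = 55*(10 - 12) + 97 = 55*(-2) + 97 = -110 + 97 = -13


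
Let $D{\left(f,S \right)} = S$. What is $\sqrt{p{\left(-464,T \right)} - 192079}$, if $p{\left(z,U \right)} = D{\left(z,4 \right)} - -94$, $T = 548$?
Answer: $i \sqrt{191981} \approx 438.16 i$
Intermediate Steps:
$p{\left(z,U \right)} = 98$ ($p{\left(z,U \right)} = 4 - -94 = 4 + 94 = 98$)
$\sqrt{p{\left(-464,T \right)} - 192079} = \sqrt{98 - 192079} = \sqrt{-191981} = i \sqrt{191981}$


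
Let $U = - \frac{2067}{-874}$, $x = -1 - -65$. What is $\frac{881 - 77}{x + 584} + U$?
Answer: $\frac{42544}{11799} \approx 3.6057$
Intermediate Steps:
$x = 64$ ($x = -1 + 65 = 64$)
$U = \frac{2067}{874}$ ($U = \left(-2067\right) \left(- \frac{1}{874}\right) = \frac{2067}{874} \approx 2.365$)
$\frac{881 - 77}{x + 584} + U = \frac{881 - 77}{64 + 584} + \frac{2067}{874} = \frac{804}{648} + \frac{2067}{874} = 804 \cdot \frac{1}{648} + \frac{2067}{874} = \frac{67}{54} + \frac{2067}{874} = \frac{42544}{11799}$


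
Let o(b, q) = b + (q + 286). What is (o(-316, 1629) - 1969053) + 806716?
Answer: -1160738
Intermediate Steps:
o(b, q) = 286 + b + q (o(b, q) = b + (286 + q) = 286 + b + q)
(o(-316, 1629) - 1969053) + 806716 = ((286 - 316 + 1629) - 1969053) + 806716 = (1599 - 1969053) + 806716 = -1967454 + 806716 = -1160738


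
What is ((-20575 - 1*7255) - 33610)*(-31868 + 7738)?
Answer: 1482547200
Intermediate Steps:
((-20575 - 1*7255) - 33610)*(-31868 + 7738) = ((-20575 - 7255) - 33610)*(-24130) = (-27830 - 33610)*(-24130) = -61440*(-24130) = 1482547200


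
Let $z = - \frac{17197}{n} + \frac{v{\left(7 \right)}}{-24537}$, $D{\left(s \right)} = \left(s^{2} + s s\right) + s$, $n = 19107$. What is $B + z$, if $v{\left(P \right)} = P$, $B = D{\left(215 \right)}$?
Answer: $\frac{14481189018899}{156276153} \approx 92664.0$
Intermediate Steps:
$D{\left(s \right)} = s + 2 s^{2}$ ($D{\left(s \right)} = \left(s^{2} + s^{2}\right) + s = 2 s^{2} + s = s + 2 s^{2}$)
$B = 92665$ ($B = 215 \left(1 + 2 \cdot 215\right) = 215 \left(1 + 430\right) = 215 \cdot 431 = 92665$)
$z = - \frac{140698846}{156276153}$ ($z = - \frac{17197}{19107} + \frac{7}{-24537} = \left(-17197\right) \frac{1}{19107} + 7 \left(- \frac{1}{24537}\right) = - \frac{17197}{19107} - \frac{7}{24537} = - \frac{140698846}{156276153} \approx -0.90032$)
$B + z = 92665 - \frac{140698846}{156276153} = \frac{14481189018899}{156276153}$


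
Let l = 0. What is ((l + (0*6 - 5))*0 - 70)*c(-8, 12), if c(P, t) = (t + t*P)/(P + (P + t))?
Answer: -1470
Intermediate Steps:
c(P, t) = (t + P*t)/(t + 2*P)
((l + (0*6 - 5))*0 - 70)*c(-8, 12) = ((0 + (0*6 - 5))*0 - 70)*(12*(1 - 8)/(12 + 2*(-8))) = ((0 + (0 - 5))*0 - 70)*(12*(-7)/(12 - 16)) = ((0 - 5)*0 - 70)*(12*(-7)/(-4)) = (-5*0 - 70)*(12*(-¼)*(-7)) = (0 - 70)*21 = -70*21 = -1470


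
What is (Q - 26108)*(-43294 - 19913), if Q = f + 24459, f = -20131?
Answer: 1376648460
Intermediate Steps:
Q = 4328 (Q = -20131 + 24459 = 4328)
(Q - 26108)*(-43294 - 19913) = (4328 - 26108)*(-43294 - 19913) = -21780*(-63207) = 1376648460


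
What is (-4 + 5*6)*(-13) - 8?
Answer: -346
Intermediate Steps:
(-4 + 5*6)*(-13) - 8 = (-4 + 30)*(-13) - 8 = 26*(-13) - 8 = -338 - 8 = -346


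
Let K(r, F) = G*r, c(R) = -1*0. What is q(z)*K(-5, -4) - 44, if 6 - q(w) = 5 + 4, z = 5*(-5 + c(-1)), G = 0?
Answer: -44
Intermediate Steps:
c(R) = 0
K(r, F) = 0 (K(r, F) = 0*r = 0)
z = -25 (z = 5*(-5 + 0) = 5*(-5) = -25)
q(w) = -3 (q(w) = 6 - (5 + 4) = 6 - 1*9 = 6 - 9 = -3)
q(z)*K(-5, -4) - 44 = -3*0 - 44 = 0 - 44 = -44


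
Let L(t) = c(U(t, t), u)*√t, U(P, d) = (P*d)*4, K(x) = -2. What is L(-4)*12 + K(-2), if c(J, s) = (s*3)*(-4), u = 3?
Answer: -2 - 864*I ≈ -2.0 - 864.0*I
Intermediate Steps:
U(P, d) = 4*P*d
c(J, s) = -12*s (c(J, s) = (3*s)*(-4) = -12*s)
L(t) = -36*√t (L(t) = (-12*3)*√t = -36*√t)
L(-4)*12 + K(-2) = -72*I*12 - 2 = -864*I - 2 = -2 - 864*I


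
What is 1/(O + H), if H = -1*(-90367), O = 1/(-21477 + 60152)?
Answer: 38675/3494943726 ≈ 1.1066e-5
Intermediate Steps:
O = 1/38675 ≈ 2.5856e-5
H = 90367
1/(O + H) = 1/(1/38675 + 90367) = 1/(3494943726/38675) = 38675/3494943726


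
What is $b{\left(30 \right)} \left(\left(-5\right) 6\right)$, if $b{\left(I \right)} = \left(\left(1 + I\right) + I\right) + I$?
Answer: $-2730$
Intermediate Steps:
$b{\left(I \right)} = 1 + 3 I$ ($b{\left(I \right)} = \left(1 + 2 I\right) + I = 1 + 3 I$)
$b{\left(30 \right)} \left(\left(-5\right) 6\right) = \left(1 + 3 \cdot 30\right) \left(\left(-5\right) 6\right) = \left(1 + 90\right) \left(-30\right) = 91 \left(-30\right) = -2730$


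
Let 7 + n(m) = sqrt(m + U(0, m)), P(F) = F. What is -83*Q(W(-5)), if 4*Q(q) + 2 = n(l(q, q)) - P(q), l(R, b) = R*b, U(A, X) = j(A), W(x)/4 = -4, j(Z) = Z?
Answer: -1909/4 ≈ -477.25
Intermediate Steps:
W(x) = -16 (W(x) = 4*(-4) = -16)
U(A, X) = A
n(m) = -7 + sqrt(m) (n(m) = -7 + sqrt(m + 0) = -7 + sqrt(m))
Q(q) = -9/4 - q/4 + sqrt(q**2)/4 (Q(q) = -1/2 + ((-7 + sqrt(q*q)) - q)/4 = -1/2 + ((-7 + sqrt(q**2)) - q)/4 = -1/2 + (-7 + sqrt(q**2) - q)/4 = -1/2 + (-7/4 - q/4 + sqrt(q**2)/4) = -9/4 - q/4 + sqrt(q**2)/4)
-83*Q(W(-5)) = -83*(-9/4 - 1/4*(-16) + sqrt((-16)**2)/4) = -83*(-9/4 + 4 + sqrt(256)/4) = -83*(-9/4 + 4 + (1/4)*16) = -83*(-9/4 + 4 + 4) = -83*23/4 = -1909/4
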